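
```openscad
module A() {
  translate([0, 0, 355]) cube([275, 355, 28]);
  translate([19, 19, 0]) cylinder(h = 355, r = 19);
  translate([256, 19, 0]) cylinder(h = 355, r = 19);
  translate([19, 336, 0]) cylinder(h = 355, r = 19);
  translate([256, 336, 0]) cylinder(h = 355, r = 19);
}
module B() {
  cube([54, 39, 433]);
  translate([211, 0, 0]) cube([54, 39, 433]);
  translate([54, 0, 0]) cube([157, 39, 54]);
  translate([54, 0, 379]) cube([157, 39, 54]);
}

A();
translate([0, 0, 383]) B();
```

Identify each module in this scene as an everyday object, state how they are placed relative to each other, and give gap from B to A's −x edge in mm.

A is a stool. B is a picture frame. The picture frame is on top of the stool. The gap from the picture frame to the stool's −x edge is 0 mm.

The picture frame's min-x is at 0; the stool's min-x is 0; gap = 0 mm.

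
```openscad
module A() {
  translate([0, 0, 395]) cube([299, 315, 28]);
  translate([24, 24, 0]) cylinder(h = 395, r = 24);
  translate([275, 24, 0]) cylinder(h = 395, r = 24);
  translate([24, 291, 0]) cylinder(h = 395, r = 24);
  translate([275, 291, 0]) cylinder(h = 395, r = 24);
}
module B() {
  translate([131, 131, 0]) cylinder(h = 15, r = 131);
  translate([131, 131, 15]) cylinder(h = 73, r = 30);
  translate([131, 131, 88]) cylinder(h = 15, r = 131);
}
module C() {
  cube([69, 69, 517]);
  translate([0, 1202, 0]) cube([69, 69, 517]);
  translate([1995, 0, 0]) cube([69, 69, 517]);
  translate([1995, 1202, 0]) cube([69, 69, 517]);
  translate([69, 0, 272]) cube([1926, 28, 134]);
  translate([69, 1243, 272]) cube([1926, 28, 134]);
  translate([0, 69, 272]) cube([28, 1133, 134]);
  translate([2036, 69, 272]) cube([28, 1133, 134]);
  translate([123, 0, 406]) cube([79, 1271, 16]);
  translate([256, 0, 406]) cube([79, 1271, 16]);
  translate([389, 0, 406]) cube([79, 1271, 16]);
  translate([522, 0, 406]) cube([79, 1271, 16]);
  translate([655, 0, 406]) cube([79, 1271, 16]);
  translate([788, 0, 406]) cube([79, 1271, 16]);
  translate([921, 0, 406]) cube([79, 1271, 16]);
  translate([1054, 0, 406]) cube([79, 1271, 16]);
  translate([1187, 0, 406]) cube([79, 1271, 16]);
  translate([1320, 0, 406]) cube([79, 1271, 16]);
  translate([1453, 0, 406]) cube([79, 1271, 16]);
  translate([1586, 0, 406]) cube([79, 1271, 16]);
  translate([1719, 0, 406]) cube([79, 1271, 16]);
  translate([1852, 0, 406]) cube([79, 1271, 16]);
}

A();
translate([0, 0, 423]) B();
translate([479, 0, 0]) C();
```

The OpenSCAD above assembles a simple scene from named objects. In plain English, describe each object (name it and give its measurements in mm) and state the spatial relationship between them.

A is a simple wooden stool: a rectangular seat 299 mm (x) by 315 mm (y), 28 mm thick, top face at z = 423 mm, on four round legs, each 48 mm in diameter. The legs rest on z = 0, each leg's axis is inset half a diameter from the nearest pair of seat edges (so the leg's bounding box is flush with the corner).

B is a spool: two coaxial disc flanges of radius 131 mm and thickness 15 mm, joined by a core cylinder of radius 30 mm and height 73 mm. The lower flange rests on z = 0 and the three cylinders share a vertical axis.

C is a bed frame 2064 mm long (x) by 1271 mm wide (y). Four 69×69 mm corner posts, 517 mm tall, at the corners of the footprint. Four rails of 28 mm thickness and 134 mm height run between adjacent posts with their undersides at z = 272 mm, their outer faces flush with the outside of the frame (the two x-running rails run between the posts' inner faces; the two y-running rails run between the posts' inner faces). 14 slats, each 79 mm wide (x) and 16 mm thick, lie across the top of the two x-running rails, running the full 1271 mm width of the frame in y; the slats are evenly spaced along x between the inner faces of the end posts with equal gaps (rounded down to the nearest mm) at the −x end and between each pair — any rounding remainder accumulates at the +x end.

The spool is on top of the stool. The bed frame is on the floor beside the stool on its +x side.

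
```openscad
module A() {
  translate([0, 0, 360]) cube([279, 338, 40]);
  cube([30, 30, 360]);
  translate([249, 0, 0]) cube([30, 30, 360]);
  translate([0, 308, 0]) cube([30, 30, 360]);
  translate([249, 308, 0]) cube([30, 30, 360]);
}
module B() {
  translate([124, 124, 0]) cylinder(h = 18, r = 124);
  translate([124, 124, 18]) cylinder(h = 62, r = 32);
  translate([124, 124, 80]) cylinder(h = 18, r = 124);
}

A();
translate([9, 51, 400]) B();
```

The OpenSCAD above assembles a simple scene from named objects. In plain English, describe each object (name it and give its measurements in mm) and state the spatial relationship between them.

A is a four-legged stool. The seat is 279×338 mm, 40 mm thick, top at z = 400 mm. It stands on four square legs, each 30×30 mm in cross-section, from z = 0 to the seat underside, each flush with a corner of the seat.

B is a spool: two coaxial disc flanges of radius 124 mm and thickness 18 mm, joined by a core cylinder of radius 32 mm and height 62 mm. The lower flange rests on z = 0 and the three cylinders share a vertical axis.

The spool is on top of the stool.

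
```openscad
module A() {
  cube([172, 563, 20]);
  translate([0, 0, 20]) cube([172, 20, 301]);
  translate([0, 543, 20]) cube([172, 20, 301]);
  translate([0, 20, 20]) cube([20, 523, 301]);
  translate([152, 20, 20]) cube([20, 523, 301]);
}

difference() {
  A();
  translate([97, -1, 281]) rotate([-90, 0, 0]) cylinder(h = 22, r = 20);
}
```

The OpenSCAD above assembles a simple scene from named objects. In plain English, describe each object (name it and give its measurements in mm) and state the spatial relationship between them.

A is an open-topped rectangular box: outside dimensions 172×563×321 mm, with a uniform wall and base thickness of 20 mm. The base is a full 172×563 slab on the floor; four walls sit on top of the base. The front and back walls (the −y and +y sides) span the full width; the two side walls fit between them.

The open box has a circular hole of radius 20 mm through its front wall, centred at (x = 97, z = 281).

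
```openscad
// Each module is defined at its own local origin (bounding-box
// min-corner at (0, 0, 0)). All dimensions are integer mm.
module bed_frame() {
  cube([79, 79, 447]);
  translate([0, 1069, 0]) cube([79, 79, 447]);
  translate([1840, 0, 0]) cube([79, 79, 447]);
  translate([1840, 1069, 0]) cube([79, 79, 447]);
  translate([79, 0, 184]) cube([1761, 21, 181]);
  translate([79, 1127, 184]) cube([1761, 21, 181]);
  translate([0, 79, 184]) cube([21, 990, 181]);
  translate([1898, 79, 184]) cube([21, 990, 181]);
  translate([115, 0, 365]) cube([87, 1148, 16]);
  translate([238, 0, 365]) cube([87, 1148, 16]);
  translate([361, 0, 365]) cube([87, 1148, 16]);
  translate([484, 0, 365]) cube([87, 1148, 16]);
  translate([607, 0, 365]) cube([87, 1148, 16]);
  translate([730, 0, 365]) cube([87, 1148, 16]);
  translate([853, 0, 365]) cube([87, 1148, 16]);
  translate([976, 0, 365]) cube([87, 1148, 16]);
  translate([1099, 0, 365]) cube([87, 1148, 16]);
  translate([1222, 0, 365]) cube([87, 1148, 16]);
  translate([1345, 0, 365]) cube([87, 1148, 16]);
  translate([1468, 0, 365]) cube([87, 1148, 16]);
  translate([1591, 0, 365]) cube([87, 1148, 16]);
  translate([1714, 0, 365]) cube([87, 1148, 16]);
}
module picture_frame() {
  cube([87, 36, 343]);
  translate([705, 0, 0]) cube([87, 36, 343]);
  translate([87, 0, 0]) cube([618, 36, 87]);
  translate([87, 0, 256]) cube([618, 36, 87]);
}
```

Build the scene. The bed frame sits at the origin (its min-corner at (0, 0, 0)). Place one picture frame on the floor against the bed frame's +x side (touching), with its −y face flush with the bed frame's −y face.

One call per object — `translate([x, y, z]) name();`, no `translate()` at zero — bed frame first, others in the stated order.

bed_frame();
translate([1919, 0, 0]) picture_frame();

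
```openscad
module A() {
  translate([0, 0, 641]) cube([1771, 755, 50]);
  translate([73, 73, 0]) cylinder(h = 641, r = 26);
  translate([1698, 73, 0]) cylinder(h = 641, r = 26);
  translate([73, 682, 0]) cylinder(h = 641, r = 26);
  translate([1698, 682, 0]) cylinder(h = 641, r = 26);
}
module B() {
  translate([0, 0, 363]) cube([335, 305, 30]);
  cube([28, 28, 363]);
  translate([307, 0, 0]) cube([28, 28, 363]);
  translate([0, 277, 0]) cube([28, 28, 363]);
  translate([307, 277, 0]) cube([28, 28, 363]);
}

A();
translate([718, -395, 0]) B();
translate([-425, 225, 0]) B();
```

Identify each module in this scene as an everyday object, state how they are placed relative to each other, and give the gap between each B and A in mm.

Each stool's nearest face is 90 mm from the table's bounding box.

A is a table. B is a stool. Two stools sit around the table at the −y, −x sides. The gap between each stool and the table is 90 mm.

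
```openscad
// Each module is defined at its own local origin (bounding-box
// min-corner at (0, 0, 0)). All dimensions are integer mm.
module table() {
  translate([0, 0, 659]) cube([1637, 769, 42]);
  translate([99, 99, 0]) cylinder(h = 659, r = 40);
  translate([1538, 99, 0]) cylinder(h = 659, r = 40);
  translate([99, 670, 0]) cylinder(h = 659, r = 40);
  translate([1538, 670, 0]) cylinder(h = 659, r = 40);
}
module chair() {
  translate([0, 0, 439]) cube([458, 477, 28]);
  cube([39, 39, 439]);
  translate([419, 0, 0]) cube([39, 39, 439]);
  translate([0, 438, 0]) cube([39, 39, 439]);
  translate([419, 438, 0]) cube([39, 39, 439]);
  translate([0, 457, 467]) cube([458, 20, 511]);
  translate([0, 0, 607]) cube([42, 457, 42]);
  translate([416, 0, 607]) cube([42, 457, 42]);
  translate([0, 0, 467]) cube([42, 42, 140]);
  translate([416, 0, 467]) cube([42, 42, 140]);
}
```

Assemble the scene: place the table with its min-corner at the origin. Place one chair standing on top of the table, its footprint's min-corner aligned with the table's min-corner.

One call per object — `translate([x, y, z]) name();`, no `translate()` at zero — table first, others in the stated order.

table();
translate([0, 0, 701]) chair();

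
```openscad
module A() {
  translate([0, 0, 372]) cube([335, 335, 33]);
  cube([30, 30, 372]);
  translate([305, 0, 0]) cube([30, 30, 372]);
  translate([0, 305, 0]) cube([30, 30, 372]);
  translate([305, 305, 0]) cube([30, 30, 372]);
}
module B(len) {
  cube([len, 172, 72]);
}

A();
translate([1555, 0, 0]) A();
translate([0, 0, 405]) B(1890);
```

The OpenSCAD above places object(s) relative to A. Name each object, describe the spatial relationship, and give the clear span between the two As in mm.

Second stool starts at x = 1555; first ends at x = 335; clear span = 1555 − 335 = 1220 mm.

A is a stool. B is a beam. A beam spans the tops of two stools. The clear span between the two stools is 1220 mm.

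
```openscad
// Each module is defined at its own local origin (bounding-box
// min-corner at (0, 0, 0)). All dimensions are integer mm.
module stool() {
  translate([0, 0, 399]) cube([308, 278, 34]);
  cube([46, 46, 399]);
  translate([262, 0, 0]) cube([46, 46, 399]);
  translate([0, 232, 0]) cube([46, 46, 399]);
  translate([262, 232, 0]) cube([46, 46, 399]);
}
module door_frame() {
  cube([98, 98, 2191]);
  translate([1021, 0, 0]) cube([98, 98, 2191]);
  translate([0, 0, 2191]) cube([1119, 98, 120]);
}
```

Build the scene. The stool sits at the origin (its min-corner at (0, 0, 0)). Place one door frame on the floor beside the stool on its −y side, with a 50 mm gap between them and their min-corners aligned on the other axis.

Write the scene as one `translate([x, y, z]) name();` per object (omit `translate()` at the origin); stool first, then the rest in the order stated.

stool();
translate([0, -148, 0]) door_frame();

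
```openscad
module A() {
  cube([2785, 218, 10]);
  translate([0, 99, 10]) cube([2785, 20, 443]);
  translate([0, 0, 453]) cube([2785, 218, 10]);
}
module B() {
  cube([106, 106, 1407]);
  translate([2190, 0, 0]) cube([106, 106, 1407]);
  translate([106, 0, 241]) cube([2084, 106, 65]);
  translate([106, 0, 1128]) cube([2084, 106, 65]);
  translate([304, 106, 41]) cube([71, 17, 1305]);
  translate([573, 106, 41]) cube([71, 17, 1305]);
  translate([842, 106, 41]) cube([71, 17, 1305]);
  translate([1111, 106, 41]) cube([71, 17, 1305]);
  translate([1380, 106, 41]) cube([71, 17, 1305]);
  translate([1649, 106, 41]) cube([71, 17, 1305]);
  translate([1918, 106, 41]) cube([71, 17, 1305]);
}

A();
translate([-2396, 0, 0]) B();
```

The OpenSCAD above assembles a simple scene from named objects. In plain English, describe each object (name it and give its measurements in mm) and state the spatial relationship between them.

A is an I-beam lying along x, 2785 mm long. Overall section height 463 mm. Two flanges 218 mm wide (y) and 10 mm thick, one on the floor and one at the top; a web 20 mm thick runs between them, centred on the flange width.

B is a fence section. Two 106×106 mm posts, 1407 mm tall, stand on the floor with a clear span of 2084 mm between their inner faces. Two horizontal rails of 106×65 mm section span the gap between the posts with their undersides at z = 241 mm and z = 1128 mm, flush with the posts' −y face. 7 pickets, each 71 mm wide, 17 mm thick and 1305 mm tall, are fixed to the +y face of the rails with their bottoms at z = 41 mm, evenly spaced across the span with equal gaps (rounded down to the nearest mm) at the −x end and between each pair — any rounding remainder accumulates at the +x end.

The fence section is on the floor beside the I-beam on its −x side.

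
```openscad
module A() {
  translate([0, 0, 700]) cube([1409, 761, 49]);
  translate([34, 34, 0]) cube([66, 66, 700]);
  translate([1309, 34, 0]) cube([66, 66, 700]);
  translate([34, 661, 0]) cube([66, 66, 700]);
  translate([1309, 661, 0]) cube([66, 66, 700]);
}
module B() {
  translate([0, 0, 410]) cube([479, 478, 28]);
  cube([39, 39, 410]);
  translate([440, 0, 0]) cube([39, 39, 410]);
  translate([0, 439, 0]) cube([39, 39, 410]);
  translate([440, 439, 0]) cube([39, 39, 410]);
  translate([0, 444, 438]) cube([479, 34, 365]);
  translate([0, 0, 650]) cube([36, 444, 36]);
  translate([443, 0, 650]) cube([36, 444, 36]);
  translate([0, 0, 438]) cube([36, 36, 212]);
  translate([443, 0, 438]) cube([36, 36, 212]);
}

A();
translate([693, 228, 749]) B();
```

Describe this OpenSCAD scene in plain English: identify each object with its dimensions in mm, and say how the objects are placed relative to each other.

A is a table with a 1409×761 mm rectangular top, 49 mm thick, top surface at z = 749 mm, supported by four 66×66 mm square legs, each inset 34 mm from the nearest pair of top edges, running from the floor.

B is a chair. The seat is a 479×478×28 mm slab with its top at z = 438 mm, on four 39×39 mm corner legs (flush with the seat edges, standing on z = 0). A flat backrest 34 mm thick, 365 mm tall, spans the full seat width and rises from the seat top along its +y edge, rear face flush with the rear of the seat. Two armrests of 36×36 mm section run along each side from the seat's front edge to the front of the backrest, top faces 248 mm above the seat top and outer faces flush with the seat's x-edges; a 36×36 mm post under the front of each armrest stands on the seat at the front corner.

The chair is on top of the table.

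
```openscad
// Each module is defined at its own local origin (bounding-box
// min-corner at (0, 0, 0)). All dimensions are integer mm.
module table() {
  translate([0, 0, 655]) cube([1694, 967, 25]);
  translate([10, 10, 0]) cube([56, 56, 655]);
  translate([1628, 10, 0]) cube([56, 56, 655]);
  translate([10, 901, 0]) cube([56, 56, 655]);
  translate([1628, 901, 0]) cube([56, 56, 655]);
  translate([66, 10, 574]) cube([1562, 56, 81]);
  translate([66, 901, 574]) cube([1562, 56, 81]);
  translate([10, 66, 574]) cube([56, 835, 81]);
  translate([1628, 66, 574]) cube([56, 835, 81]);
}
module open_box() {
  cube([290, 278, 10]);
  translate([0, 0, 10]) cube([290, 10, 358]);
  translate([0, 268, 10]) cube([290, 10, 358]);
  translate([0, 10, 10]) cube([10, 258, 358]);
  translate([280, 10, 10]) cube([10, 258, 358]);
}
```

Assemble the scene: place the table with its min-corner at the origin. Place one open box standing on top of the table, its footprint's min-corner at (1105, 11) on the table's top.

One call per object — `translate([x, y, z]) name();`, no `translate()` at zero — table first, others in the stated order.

table();
translate([1105, 11, 680]) open_box();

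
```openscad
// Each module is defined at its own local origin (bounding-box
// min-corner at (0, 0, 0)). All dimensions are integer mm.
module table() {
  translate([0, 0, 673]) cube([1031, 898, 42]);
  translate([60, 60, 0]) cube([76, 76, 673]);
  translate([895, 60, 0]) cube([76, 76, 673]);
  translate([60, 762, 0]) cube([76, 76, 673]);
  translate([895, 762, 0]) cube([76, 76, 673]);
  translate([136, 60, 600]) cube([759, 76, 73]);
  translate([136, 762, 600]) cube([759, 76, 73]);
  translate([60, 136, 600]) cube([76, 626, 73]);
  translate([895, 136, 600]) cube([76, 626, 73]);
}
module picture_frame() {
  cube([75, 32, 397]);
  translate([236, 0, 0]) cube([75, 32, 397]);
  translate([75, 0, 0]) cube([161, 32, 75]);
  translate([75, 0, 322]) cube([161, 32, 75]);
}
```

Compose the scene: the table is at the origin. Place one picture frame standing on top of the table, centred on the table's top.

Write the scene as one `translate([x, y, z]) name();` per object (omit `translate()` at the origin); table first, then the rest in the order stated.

table();
translate([360, 433, 715]) picture_frame();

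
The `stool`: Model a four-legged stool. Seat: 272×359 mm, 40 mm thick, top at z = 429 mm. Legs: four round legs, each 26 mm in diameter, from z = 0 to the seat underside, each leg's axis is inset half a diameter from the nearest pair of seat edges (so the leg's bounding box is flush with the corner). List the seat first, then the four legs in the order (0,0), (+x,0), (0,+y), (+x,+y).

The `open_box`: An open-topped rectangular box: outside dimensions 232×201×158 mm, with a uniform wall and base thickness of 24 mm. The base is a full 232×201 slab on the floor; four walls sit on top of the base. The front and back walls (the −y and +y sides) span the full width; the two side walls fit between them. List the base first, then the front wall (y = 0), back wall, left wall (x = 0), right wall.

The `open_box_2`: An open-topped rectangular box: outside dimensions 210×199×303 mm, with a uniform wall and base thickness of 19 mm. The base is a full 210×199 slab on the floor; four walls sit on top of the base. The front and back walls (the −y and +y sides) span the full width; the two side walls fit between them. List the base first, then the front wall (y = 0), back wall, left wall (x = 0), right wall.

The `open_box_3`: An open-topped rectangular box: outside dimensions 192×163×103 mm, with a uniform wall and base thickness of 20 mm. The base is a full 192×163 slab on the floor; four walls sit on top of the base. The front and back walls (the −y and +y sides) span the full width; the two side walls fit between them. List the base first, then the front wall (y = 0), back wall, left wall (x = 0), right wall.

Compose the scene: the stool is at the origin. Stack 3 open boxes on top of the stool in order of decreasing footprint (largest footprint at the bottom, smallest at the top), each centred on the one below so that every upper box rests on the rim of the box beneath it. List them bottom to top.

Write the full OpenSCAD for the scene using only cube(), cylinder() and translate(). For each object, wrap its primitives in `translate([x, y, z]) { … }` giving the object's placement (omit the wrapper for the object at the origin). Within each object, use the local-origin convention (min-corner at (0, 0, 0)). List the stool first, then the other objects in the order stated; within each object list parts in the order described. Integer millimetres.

translate([0, 0, 389]) cube([272, 359, 40]);
translate([13, 13, 0]) cylinder(h = 389, r = 13);
translate([259, 13, 0]) cylinder(h = 389, r = 13);
translate([13, 346, 0]) cylinder(h = 389, r = 13);
translate([259, 346, 0]) cylinder(h = 389, r = 13);
translate([20, 79, 429]) {
  cube([232, 201, 24]);
  translate([0, 0, 24]) cube([232, 24, 134]);
  translate([0, 177, 24]) cube([232, 24, 134]);
  translate([0, 24, 24]) cube([24, 153, 134]);
  translate([208, 24, 24]) cube([24, 153, 134]);
}
translate([31, 80, 587]) {
  cube([210, 199, 19]);
  translate([0, 0, 19]) cube([210, 19, 284]);
  translate([0, 180, 19]) cube([210, 19, 284]);
  translate([0, 19, 19]) cube([19, 161, 284]);
  translate([191, 19, 19]) cube([19, 161, 284]);
}
translate([40, 98, 890]) {
  cube([192, 163, 20]);
  translate([0, 0, 20]) cube([192, 20, 83]);
  translate([0, 143, 20]) cube([192, 20, 83]);
  translate([0, 20, 20]) cube([20, 123, 83]);
  translate([172, 20, 20]) cube([20, 123, 83]);
}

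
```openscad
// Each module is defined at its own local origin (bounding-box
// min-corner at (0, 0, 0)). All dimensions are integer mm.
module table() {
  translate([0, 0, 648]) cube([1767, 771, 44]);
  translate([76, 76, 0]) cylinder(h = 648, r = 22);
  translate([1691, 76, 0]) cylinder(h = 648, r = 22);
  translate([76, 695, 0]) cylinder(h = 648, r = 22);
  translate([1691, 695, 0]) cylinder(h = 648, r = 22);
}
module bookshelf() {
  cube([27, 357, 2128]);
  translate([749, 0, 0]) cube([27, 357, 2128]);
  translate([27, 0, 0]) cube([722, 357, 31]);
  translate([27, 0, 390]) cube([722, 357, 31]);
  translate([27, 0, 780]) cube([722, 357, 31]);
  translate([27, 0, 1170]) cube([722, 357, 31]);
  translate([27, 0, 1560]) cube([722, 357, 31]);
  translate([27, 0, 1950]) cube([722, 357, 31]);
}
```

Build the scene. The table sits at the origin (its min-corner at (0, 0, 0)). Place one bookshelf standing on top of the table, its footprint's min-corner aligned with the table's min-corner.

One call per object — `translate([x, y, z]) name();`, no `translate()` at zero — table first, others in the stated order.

table();
translate([0, 0, 692]) bookshelf();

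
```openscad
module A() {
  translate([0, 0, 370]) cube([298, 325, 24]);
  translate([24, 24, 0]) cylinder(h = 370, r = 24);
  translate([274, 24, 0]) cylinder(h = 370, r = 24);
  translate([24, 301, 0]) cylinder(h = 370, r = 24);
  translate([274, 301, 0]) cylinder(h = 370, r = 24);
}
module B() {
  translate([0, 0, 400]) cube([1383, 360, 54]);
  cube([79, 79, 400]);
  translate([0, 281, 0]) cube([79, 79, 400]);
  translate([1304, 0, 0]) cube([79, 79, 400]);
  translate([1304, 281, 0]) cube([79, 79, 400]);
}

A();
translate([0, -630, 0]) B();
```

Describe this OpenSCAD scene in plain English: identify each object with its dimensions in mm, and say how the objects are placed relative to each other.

A is a four-legged stool. The seat is 298×325 mm, 24 mm thick, top at z = 394 mm. It stands on four round legs, each 48 mm in diameter, from z = 0 to the seat underside, each leg's axis is inset half a diameter from the nearest pair of seat edges (so the leg's bounding box is flush with the corner).

B is a long wooden bench with a 1383 mm (x) × 360 mm (y) seat, 54 mm thick, its top surface 454 mm above the floor. Four 79 mm square legs at the seat corners, flush with the edges, run from z = 0 to the seat underside.

The bench is on the floor beside the stool on its −y side.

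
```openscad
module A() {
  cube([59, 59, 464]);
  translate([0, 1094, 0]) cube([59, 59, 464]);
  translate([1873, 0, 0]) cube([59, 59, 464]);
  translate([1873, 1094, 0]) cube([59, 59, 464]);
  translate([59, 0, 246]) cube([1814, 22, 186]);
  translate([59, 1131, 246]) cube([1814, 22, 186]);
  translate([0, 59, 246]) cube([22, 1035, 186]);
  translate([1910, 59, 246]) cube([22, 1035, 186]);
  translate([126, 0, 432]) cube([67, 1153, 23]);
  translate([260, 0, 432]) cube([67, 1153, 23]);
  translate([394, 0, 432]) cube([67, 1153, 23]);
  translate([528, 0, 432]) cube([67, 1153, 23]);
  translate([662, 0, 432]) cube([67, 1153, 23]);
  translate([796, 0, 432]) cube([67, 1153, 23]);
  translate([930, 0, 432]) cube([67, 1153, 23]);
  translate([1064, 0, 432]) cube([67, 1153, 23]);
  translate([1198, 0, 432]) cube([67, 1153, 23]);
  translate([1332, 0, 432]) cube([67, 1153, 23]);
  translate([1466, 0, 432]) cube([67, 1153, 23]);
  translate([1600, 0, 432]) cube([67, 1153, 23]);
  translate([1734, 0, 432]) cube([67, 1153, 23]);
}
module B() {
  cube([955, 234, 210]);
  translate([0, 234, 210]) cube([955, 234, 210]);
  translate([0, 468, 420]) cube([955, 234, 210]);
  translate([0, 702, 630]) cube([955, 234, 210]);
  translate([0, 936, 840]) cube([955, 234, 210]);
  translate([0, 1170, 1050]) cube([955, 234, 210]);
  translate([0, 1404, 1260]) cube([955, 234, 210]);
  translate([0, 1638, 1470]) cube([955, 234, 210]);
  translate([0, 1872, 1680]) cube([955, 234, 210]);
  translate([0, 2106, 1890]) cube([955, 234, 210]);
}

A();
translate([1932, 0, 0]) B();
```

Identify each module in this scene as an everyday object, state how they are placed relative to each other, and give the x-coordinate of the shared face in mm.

The bed frame's +x face and the staircase's −x face are both at x = 1932 mm.

A is a bed frame. B is a staircase. The staircase is against the bed frame's +x side, with their −y faces flush. The x-coordinate of the shared face is 1932 mm.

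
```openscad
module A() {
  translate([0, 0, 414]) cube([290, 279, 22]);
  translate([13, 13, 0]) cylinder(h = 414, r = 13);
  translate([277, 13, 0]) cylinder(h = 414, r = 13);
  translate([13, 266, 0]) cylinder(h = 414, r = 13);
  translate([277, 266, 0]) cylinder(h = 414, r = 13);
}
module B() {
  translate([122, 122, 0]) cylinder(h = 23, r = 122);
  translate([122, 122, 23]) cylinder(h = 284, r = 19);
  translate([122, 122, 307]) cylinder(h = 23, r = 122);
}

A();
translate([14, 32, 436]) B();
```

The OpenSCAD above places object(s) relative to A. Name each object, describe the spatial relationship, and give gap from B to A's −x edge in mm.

The spool's min-x is at 14; the stool's min-x is 0; gap = 14 mm.

A is a stool. B is a spool. The spool is on top of the stool. The gap from the spool to the stool's −x edge is 14 mm.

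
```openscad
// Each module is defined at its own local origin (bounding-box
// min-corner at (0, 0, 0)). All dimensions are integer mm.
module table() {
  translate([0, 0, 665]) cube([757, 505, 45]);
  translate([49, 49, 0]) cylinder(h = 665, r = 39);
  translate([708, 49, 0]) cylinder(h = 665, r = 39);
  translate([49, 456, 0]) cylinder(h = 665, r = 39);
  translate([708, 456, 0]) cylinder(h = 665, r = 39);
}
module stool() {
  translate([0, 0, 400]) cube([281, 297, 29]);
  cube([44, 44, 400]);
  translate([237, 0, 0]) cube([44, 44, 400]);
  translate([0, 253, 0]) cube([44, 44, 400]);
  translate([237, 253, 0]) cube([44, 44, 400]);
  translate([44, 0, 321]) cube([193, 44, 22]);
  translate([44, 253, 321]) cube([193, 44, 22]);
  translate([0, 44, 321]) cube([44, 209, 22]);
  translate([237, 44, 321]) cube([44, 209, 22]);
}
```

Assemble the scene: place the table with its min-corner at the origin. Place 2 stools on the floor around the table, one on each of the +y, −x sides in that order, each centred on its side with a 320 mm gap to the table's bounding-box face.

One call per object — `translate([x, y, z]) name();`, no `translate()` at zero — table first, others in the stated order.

table();
translate([238, 825, 0]) stool();
translate([-601, 104, 0]) stool();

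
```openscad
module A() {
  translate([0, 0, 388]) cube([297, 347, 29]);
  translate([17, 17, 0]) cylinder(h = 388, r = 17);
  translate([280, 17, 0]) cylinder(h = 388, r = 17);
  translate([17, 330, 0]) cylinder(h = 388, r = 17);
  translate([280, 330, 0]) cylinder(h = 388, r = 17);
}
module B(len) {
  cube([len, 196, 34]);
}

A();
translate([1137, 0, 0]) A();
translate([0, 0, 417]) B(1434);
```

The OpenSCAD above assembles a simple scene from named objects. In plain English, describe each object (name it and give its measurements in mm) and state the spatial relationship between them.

A is a four-legged stool. The seat is a 297×347×29 mm slab whose top surface is at z = 417 mm; four round legs, each 34 mm in diameter, run from the floor (z = 0) to the underside of the seat, each leg's axis is inset half a diameter from the nearest pair of seat edges (so the leg's bounding box is flush with the corner).

B is a rectangular beam 1434 mm long (x), 196 mm deep (y), 34 mm thick (z).

The beam spans the tops of two stools placed 840 mm apart, resting at z = 417 mm.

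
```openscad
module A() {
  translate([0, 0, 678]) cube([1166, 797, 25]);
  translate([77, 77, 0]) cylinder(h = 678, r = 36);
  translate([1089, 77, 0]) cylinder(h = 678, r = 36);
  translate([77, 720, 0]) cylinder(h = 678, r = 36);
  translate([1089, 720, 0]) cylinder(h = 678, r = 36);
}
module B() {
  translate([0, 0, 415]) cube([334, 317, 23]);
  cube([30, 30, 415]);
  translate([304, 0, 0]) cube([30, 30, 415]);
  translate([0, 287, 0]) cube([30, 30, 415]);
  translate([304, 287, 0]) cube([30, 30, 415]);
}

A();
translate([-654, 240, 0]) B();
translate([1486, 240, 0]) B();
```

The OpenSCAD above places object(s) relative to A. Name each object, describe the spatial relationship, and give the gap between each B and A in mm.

A is a table. B is a stool. Two stools sit around the table at the −x, +x sides. The gap between each stool and the table is 320 mm.

Each stool's nearest face is 320 mm from the table's bounding box.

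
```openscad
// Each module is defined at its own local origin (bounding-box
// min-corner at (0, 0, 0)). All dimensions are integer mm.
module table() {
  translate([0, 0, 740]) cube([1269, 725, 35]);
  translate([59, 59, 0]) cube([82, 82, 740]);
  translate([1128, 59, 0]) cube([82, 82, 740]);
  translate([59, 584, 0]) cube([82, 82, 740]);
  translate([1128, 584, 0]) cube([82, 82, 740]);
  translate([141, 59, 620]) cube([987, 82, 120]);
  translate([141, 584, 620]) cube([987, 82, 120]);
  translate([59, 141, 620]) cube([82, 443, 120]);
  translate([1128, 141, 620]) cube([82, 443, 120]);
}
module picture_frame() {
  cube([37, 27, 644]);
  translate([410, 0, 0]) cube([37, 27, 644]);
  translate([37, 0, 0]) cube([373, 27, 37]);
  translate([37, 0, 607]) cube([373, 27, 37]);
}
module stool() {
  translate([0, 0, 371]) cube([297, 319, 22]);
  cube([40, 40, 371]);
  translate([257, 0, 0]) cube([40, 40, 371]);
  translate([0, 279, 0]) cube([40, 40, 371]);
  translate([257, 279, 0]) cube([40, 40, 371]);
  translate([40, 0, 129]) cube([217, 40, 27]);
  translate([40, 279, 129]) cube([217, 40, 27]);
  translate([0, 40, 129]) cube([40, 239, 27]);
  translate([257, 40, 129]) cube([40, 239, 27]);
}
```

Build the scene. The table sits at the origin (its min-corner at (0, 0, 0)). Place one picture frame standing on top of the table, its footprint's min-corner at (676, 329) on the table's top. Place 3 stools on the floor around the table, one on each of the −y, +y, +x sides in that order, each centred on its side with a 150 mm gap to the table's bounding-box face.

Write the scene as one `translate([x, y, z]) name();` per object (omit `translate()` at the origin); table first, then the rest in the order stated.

table();
translate([676, 329, 775]) picture_frame();
translate([486, -469, 0]) stool();
translate([486, 875, 0]) stool();
translate([1419, 203, 0]) stool();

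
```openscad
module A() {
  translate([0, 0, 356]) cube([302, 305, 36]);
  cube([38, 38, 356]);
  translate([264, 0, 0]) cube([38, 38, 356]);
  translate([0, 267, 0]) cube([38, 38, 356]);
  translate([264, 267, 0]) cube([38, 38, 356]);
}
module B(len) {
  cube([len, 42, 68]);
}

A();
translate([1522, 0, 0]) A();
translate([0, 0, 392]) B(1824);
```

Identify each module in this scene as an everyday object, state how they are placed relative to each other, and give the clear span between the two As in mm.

A is a stool. B is a beam. A beam spans the tops of two stools. The clear span between the two stools is 1220 mm.

Second stool starts at x = 1522; first ends at x = 302; clear span = 1522 − 302 = 1220 mm.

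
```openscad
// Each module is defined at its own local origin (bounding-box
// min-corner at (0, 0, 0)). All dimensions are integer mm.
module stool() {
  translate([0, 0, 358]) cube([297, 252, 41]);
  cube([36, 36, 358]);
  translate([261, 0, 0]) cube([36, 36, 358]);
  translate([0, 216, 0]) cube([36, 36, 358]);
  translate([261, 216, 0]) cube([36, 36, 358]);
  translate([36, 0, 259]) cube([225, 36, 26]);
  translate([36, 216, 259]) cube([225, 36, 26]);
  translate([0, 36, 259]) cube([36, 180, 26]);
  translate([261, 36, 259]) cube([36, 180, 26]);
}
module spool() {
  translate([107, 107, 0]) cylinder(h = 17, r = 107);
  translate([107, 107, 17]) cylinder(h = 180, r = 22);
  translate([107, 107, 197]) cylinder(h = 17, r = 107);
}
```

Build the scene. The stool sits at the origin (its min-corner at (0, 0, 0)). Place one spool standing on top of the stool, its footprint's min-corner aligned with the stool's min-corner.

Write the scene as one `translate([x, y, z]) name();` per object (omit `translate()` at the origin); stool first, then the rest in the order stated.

stool();
translate([0, 0, 399]) spool();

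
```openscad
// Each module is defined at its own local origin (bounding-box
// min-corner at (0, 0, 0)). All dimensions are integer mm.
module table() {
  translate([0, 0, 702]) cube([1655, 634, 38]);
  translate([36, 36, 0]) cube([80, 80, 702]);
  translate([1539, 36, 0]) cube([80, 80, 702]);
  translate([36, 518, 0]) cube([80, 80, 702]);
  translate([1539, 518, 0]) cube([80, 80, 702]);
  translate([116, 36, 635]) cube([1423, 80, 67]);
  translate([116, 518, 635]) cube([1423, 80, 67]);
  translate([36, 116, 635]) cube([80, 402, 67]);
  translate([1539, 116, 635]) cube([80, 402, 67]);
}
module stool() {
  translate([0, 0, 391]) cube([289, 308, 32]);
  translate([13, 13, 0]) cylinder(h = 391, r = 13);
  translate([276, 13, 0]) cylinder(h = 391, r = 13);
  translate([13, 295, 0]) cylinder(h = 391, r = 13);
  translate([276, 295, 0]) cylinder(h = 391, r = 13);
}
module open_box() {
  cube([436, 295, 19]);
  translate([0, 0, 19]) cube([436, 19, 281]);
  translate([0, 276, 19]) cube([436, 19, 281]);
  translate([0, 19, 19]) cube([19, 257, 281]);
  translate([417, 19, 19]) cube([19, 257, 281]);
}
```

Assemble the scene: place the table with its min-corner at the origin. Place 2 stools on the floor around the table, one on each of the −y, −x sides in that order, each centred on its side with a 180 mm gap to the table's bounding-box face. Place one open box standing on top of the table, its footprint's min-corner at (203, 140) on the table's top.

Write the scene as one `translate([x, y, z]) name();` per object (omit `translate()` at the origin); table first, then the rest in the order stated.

table();
translate([683, -488, 0]) stool();
translate([-469, 163, 0]) stool();
translate([203, 140, 740]) open_box();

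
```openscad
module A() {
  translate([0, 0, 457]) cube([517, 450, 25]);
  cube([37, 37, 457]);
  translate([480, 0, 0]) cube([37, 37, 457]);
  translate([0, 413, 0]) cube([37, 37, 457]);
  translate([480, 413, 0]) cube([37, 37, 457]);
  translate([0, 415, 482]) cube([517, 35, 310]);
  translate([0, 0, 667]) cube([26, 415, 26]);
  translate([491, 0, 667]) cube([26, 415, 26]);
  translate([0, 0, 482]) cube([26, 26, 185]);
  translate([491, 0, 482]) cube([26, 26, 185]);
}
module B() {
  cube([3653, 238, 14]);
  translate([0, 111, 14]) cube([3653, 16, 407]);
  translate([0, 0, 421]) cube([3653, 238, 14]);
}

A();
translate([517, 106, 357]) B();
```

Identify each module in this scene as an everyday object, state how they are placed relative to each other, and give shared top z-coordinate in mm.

A is a chair. B is an I-beam. The I-beam is beside the chair with their tops flush at z = 792. The shared top z-coordinate is 792 mm.

Both tops at z = 792 mm.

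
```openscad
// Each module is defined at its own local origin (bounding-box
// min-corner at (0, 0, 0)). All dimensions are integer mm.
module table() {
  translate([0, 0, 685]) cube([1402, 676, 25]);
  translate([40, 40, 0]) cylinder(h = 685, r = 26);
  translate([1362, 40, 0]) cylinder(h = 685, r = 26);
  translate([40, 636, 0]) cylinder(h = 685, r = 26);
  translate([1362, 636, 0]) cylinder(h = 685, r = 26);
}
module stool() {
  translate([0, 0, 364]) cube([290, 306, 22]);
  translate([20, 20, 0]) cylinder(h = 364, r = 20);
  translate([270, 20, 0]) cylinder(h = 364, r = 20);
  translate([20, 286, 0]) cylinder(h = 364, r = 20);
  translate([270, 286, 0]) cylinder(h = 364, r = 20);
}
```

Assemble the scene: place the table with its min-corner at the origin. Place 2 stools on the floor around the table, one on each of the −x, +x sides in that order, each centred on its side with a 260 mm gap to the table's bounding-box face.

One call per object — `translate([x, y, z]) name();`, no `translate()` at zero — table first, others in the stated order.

table();
translate([-550, 185, 0]) stool();
translate([1662, 185, 0]) stool();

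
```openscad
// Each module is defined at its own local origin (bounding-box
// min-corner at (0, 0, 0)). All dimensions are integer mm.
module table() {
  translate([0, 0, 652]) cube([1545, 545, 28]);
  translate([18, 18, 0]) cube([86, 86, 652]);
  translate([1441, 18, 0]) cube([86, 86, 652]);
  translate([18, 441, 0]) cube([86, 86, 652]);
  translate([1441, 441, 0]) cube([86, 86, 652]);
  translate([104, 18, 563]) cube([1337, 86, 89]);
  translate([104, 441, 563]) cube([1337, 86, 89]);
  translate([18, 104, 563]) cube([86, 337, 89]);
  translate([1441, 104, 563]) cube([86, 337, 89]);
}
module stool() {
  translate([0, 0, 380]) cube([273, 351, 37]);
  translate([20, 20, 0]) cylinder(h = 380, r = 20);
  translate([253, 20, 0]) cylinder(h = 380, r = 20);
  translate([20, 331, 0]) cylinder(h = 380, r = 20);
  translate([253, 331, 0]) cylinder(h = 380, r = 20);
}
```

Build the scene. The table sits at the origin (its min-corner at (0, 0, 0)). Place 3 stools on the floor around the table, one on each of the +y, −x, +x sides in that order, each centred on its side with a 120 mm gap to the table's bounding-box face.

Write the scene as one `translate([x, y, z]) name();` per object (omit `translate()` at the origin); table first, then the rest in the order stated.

table();
translate([636, 665, 0]) stool();
translate([-393, 97, 0]) stool();
translate([1665, 97, 0]) stool();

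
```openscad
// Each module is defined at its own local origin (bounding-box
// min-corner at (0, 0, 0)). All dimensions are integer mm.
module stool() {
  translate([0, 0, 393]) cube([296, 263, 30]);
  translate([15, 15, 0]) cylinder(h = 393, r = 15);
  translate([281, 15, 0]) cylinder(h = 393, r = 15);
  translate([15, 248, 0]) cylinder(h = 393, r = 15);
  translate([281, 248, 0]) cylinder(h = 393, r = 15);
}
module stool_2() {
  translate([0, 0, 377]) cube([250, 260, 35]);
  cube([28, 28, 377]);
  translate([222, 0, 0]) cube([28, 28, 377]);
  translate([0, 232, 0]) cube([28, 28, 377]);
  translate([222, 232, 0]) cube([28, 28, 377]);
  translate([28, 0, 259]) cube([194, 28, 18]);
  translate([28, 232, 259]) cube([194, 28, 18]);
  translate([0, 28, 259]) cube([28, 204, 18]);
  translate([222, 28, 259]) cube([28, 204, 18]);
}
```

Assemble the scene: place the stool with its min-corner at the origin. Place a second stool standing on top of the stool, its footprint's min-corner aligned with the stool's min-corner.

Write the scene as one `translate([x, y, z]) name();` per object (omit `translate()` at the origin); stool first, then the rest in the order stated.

stool();
translate([0, 0, 423]) stool_2();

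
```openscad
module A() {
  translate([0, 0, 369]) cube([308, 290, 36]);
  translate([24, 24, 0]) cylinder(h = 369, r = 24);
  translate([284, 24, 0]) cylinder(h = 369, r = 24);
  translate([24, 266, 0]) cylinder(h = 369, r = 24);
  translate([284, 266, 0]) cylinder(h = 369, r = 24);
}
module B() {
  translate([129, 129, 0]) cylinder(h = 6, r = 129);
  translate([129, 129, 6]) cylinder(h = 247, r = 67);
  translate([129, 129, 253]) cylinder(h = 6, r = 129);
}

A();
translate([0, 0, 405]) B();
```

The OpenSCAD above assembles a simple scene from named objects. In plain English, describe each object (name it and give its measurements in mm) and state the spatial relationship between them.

A is a four-legged stool. The seat is 308×290 mm, 36 mm thick, top at z = 405 mm. It stands on four round legs, each 48 mm in diameter, from z = 0 to the seat underside, each leg's axis is inset half a diameter from the nearest pair of seat edges (so the leg's bounding box is flush with the corner).

B is a spool: two coaxial disc flanges of radius 129 mm and thickness 6 mm, joined by a core cylinder of radius 67 mm and height 247 mm. The lower flange rests on z = 0 and the three cylinders share a vertical axis.

The spool is on top of the stool.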